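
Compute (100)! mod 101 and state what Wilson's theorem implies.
(100)! mod 101 = 100. Since this equals -1 (mod 101), Wilson confirms 101 is prime.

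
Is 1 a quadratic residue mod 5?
By Euler's criterion: 1^{2} ≡ 1 mod 5. Since this equals 1, 1 is a QR.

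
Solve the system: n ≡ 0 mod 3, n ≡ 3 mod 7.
M = 3 × 7 = 21. M₁ = 7, y₁ ≡ 1 mod 3. M₂ = 3, y₂ ≡ 5 mod 7. n = 0×7×1 + 3×3×5 ≡ 3 mod 21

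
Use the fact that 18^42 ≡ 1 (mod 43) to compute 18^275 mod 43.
By Fermat: 18^{42} ≡ 1 (mod 43). 275 ≡ 23 (mod 42). So 18^{275} ≡ 18^{23} ≡ 20 (mod 43)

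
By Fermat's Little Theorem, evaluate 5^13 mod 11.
By Fermat: 5^{10} ≡ 1 mod 11. So 5^{13} = 5^{10} · 5^{3} ≡ 5^{3} ≡ 4 mod 11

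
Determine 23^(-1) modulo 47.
Since 47 is prime, by Fermat 23^(-1) ≡ 23^{45} ≡ 45 mod 47. Verify: 23 × 45 = 1035 ≡ 1 mod 47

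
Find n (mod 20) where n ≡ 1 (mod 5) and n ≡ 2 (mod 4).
M = 5 × 4 = 20. M₁ = 4, y₁ ≡ 4 (mod 5). M₂ = 5, y₂ ≡ 1 (mod 4). n = 1×4×4 + 2×5×1 ≡ 6 (mod 20)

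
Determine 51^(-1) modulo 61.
Since 61 is prime, by Fermat 51^(-1) ≡ 51^{59} ≡ 6 (mod 61). Verify: 51 × 6 = 306 ≡ 1 (mod 61)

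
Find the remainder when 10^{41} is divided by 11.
By Fermat: 10^{10} ≡ 1 mod 11. 41 = 4×10 + 1. So 10^{41} ≡ 10^{1} ≡ 10 mod 11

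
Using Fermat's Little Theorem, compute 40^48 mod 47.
By Fermat: 40^{46} ≡ 1 mod 47. So 40^{48} = 40^{46} · 40^{2} ≡ 40^{2} ≡ 2 mod 47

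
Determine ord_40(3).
Powers of 3 mod 40: 3^1≡3, 3^2≡9, 3^3≡27, 3^4≡1. Order = 4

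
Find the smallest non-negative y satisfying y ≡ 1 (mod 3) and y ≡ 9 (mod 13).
M = 3 × 13 = 39. M₁ = 13, y₁ ≡ 1 (mod 3). M₂ = 3, y₂ ≡ 9 (mod 13). y = 1×13×1 + 9×3×9 ≡ 22 (mod 39)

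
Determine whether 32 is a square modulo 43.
By Euler's criterion: 32^{21} ≡ 42 (mod 43). Since this equals -1 (≡ 42), 32 is not a QR.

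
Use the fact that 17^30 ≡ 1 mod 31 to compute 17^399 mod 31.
By Fermat: 17^{30} ≡ 1 mod 31. 399 ≡ 9 mod 30. So 17^{399} ≡ 17^{9} ≡ 27 mod 31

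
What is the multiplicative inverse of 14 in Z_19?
Since 19 is prime, by Fermat 14^(-1) ≡ 14^{17} ≡ 15 mod 19. Verify: 14 × 15 = 210 ≡ 1 mod 19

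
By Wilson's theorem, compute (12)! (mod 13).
By Wilson's theorem, (12)! ≡ -1 ≡ 12 (mod 13)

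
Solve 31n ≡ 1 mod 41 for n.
Since 41 is prime, by Fermat 31^(-1) ≡ 31^{39} ≡ 4 mod 41. Verify: 31 × 4 = 124 ≡ 1 mod 41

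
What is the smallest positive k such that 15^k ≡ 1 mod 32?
Powers of 15 mod 32: 15^1≡15, 15^2≡1. Order = 2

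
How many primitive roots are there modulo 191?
A prime p has φ(p-1) primitive roots; here φ(190) = 72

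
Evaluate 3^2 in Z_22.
3^{2} = 9 ≡ 9 mod 22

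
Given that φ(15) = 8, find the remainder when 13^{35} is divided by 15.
By Euler: 13^{8} ≡ 1 (mod 15) since gcd(13, 15) = 1. 35 = 4×8 + 3. So 13^{35} ≡ 13^{3} ≡ 7 (mod 15)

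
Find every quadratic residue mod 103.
QRs mod 103: {1, 2, 4, 7, 8, 9, 13, 14, 15, 16, 17, 18, 19, 23, 25, 26, 28, 29, 30, 32, 33, 34, 36, 38, 41, 46, 49, 50, 52, 55, 56, 58, 59, 60, 61, 63, 64, 66, 68, 72, 76, 79, 81, 82, 83, 91, 92, 93, 97, 98, 100}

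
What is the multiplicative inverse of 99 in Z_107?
Since 107 is prime, by Fermat 99^(-1) ≡ 99^{105} ≡ 40 (mod 107). Verify: 99 × 40 = 3960 ≡ 1 (mod 107)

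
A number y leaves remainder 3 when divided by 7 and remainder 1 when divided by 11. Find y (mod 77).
M = 7 × 11 = 77. M₁ = 11, y₁ ≡ 2 (mod 7). M₂ = 7, y₂ ≡ 8 (mod 11). y = 3×11×2 + 1×7×8 ≡ 45 (mod 77)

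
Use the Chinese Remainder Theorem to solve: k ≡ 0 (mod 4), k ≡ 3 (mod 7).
M = 4 × 7 = 28. M₁ = 7, y₁ ≡ 3 (mod 4). M₂ = 4, y₂ ≡ 2 (mod 7). k = 0×7×3 + 3×4×2 ≡ 24 (mod 28)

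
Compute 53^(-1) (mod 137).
Since 137 is prime, by Fermat 53^(-1) ≡ 53^{135} ≡ 106 (mod 137). Verify: 53 × 106 = 5618 ≡ 1 (mod 137)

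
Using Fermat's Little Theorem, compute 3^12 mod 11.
By Fermat: 3^{10} ≡ 1 (mod 11). So 3^{12} = 3^{10} · 3^{2} ≡ 3^{2} ≡ 9 (mod 11)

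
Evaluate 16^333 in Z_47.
Using Fermat: 16^{46} ≡ 1 (mod 47). 333 ≡ 11 (mod 46). So 16^{333} ≡ 16^{11} ≡ 12 (mod 47)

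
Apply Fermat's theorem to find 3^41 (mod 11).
By Fermat: 3^{10} ≡ 1 (mod 11). 41 = 4×10 + 1. So 3^{41} ≡ 3^{1} ≡ 3 (mod 11)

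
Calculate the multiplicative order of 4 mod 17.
Powers of 4 mod 17: 4^1≡4, 4^2≡16, 4^3≡13, 4^4≡1. ord_17(4) = 4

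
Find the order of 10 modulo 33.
Powers of 10 mod 33: 10^1≡10, 10^2≡1. ord_33(10) = 2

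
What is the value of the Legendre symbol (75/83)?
(75/83) = 75^{41} mod 83 = 1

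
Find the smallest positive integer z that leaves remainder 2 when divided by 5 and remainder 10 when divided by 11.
M = 5 × 11 = 55. M₁ = 11, y₁ ≡ 1 (mod 5). M₂ = 5, y₂ ≡ 9 (mod 11). z = 2×11×1 + 10×5×9 ≡ 32 (mod 55)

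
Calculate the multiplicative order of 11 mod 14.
Powers of 11 mod 14: 11^1≡11, 11^2≡9, 11^3≡1. ord_14(11) = 3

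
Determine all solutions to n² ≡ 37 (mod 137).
The square roots of 37 mod 137 are 41 and 96. Verify: 41² = 1681 ≡ 37 (mod 137)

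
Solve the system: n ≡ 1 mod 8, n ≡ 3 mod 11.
M = 8 × 11 = 88. M₁ = 11, y₁ ≡ 3 mod 8. M₂ = 8, y₂ ≡ 7 mod 11. n = 1×11×3 + 3×8×7 ≡ 25 mod 88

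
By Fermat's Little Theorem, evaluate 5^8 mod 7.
By Fermat: 5^{6} ≡ 1 mod 7. So 5^{8} = 5^{6} · 5^{2} ≡ 5^{2} ≡ 4 mod 7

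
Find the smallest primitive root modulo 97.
g = 5. Powers: [5, 25, 28, 43, 21, 8, 40, 6, 30, ...] generates all 96 non-zero residues.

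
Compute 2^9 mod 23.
By repeated squaring (mod 23): 2^{1}≡2, 2^{2}≡4, 2^{4}≡16, 2^{8}≡3. Then 2^{9} = 2^{8+1} ≡ 3 × 2 ≡ 6 (mod 23)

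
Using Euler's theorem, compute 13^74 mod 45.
By Euler: 13^{24} ≡ 1 (mod 45) since gcd(13, 45) = 1. 74 = 3×24 + 2. So 13^{74} ≡ 13^{2} ≡ 34 (mod 45)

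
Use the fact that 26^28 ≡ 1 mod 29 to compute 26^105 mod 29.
By Fermat: 26^{28} ≡ 1 mod 29. 105 = 3×28 + 21. So 26^{105} ≡ 26^{21} ≡ 12 mod 29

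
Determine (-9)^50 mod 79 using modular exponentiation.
By repeated squaring mod 79: (-9)^{1}≡70, (-9)^{2}≡2, (-9)^{4}≡4, (-9)^{8}≡16, (-9)^{16}≡19, (-9)^{32}≡45. Then (-9)^{50} = (-9)^{32+16+2} ≡ 45 × 19 × 2 ≡ 51 mod 79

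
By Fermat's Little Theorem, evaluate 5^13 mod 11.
By Fermat: 5^{10} ≡ 1 mod 11. So 5^{13} = 5^{10} · 5^{3} ≡ 5^{3} ≡ 4 mod 11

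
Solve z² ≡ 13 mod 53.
The square roots of 13 mod 53 are 15 and 38. Verify: 15² = 225 ≡ 13 mod 53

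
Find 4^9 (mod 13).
By repeated squaring (mod 13): 4^{1}≡4, 4^{2}≡3, 4^{4}≡9, 4^{8}≡3. Then 4^{9} = 4^{8+1} ≡ 3 × 4 ≡ 12 (mod 13)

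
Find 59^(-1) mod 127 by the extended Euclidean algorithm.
Extended GCD: 59(28) + 127(-13) = 1. So 59^(-1) ≡ 28 mod 127. Verify: 59 × 28 = 1652 ≡ 1 mod 127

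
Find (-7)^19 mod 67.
By repeated squaring mod 67: (-7)^{1}≡60, (-7)^{2}≡49, (-7)^{4}≡56, (-7)^{8}≡54, (-7)^{16}≡35. Then (-7)^{19} = (-7)^{16+2+1} ≡ 35 × 49 × 60 ≡ 55 mod 67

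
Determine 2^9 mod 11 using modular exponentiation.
By repeated squaring (mod 11): 2^{1}≡2, 2^{2}≡4, 2^{4}≡5, 2^{8}≡3. Then 2^{9} = 2^{8+1} ≡ 3 × 2 ≡ 6 (mod 11)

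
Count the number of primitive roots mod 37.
A prime p has φ(p-1) primitive roots; here φ(36) = 12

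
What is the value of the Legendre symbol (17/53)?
(17/53) = 17^{26} mod 53 = 1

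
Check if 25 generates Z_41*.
25^{10} ≡ 1 (mod 41) and 10 < 40, so ord_41(25) = 10 ≠ 40 and 25 is not a primitive root.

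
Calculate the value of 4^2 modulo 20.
4^{2} = 16 ≡ 16 mod 20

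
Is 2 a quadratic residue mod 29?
By Euler's criterion: 2^{14} ≡ 28 (mod 29). Since this equals -1 (≡ 28), 2 is not a QR.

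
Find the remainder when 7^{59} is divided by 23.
By Fermat: 7^{22} ≡ 1 (mod 23). 59 = 2×22 + 15. So 7^{59} ≡ 7^{15} ≡ 14 (mod 23)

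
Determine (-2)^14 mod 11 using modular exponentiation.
Using Fermat: (-2)^{10} ≡ 1 mod 11. 14 ≡ 4 mod 10. So (-2)^{14} ≡ (-2)^{4} ≡ 5 mod 11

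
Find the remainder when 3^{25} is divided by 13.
By Fermat: 3^{12} ≡ 1 (mod 13). 25 = 2×12 + 1. So 3^{25} ≡ 3^{1} ≡ 3 (mod 13)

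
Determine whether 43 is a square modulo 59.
By Euler's criterion: 43^{29} ≡ 58 (mod 59). Since this equals -1 (≡ 58), 43 is not a QR.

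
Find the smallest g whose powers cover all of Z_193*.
g = 5. For each prime q|192: 5^{96}≡192, 5^{64}≡84, none ≡ 1, so ord_193(5) = 192 and 5 is a primitive root.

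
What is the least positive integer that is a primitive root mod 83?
g = 2. For each prime q|82: 2^{41}≡82, 2^{2}≡4, none ≡ 1, so ord_83(2) = 82 and 2 is a primitive root.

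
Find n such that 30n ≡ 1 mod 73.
Since 73 is prime, by Fermat 30^(-1) ≡ 30^{71} ≡ 56 mod 73. Verify: 30 × 56 = 1680 ≡ 1 mod 73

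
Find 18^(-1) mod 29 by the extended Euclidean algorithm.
Extended GCD: 18(-8) + 29(5) = 1. So 18^(-1) ≡ -8 ≡ 21 mod 29. Verify: 18 × 21 = 378 ≡ 1 mod 29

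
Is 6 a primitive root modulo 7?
6^{2} ≡ 1 mod 7 and 2 < 6, so ord_7(6) = 2 ≠ 6 and 6 is not a primitive root.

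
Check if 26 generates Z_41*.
ord_41(26) divides 40. For each prime q|40: 26^{20}≡40, 26^{8}≡18, none ≡ 1. So 26 has order 40 and is a primitive root mod 41.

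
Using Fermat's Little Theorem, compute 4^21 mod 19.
By Fermat: 4^{18} ≡ 1 (mod 19). So 4^{21} = 4^{18} · 4^{3} ≡ 4^{3} ≡ 7 (mod 19)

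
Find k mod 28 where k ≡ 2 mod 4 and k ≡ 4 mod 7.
M = 4 × 7 = 28. M₁ = 7, y₁ ≡ 3 mod 4. M₂ = 4, y₂ ≡ 2 mod 7. k = 2×7×3 + 4×4×2 ≡ 18 mod 28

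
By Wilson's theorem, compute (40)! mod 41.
By Wilson's theorem, (40)! ≡ -1 ≡ 40 mod 41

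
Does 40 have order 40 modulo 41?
40^{2} ≡ 1 mod 41 and 2 < 40, so ord_41(40) = 2 ≠ 40 and 40 is not a primitive root.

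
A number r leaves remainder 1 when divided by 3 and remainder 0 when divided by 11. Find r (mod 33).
M = 3 × 11 = 33. M₁ = 11, y₁ ≡ 2 (mod 3). M₂ = 3, y₂ ≡ 4 (mod 11). r = 1×11×2 + 0×3×4 ≡ 22 (mod 33)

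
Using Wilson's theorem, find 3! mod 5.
(4)! = (3)! × (4) ≡ -1 mod 5. So (3)! ≡ -1 × (4)^(-1) ≡ (-1)×(-1) = 1 mod 5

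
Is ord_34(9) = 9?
Powers of 9 mod 34: 9^1≡9, 9^2≡13, 9^3≡15, 9^4≡33, 9^5≡25, 9^6≡21, 9^7≡19, 9^8≡1. Already 9^8≡1, so the order is 8 < 9. No, the actual order is 8.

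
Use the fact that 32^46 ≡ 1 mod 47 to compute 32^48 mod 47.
By Fermat: 32^{46} ≡ 1 mod 47. So 32^{48} = 32^{46} · 32^{2} ≡ 32^{2} ≡ 37 mod 47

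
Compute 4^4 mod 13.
4^{4} = 256 ≡ 9 mod 13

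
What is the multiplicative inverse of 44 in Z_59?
Since 59 is prime, by Fermat 44^(-1) ≡ 44^{57} ≡ 55 (mod 59). Verify: 44 × 55 = 2420 ≡ 1 (mod 59)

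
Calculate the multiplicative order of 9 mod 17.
Powers of 9 mod 17: 9^1≡9, 9^2≡13, 9^3≡15, 9^4≡16, 9^5≡8, 9^6≡4, 9^7≡2, 9^8≡1. Order = 8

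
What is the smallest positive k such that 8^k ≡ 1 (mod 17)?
Powers of 8 mod 17: 8^1≡8, 8^2≡13, 8^3≡2, 8^4≡16, 8^5≡9, 8^6≡4, 8^7≡15, 8^8≡1. Order = 8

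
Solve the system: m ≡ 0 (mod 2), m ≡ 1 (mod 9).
M = 2 × 9 = 18. M₁ = 9, y₁ ≡ 1 (mod 2). M₂ = 2, y₂ ≡ 5 (mod 9). m = 0×9×1 + 1×2×5 ≡ 10 (mod 18)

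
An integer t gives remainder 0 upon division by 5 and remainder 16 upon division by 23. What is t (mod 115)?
M = 5 × 23 = 115. M₁ = 23, y₁ ≡ 2 (mod 5). M₂ = 5, y₂ ≡ 14 (mod 23). t = 0×23×2 + 16×5×14 ≡ 85 (mod 115)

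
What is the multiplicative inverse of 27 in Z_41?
Since 41 is prime, by Fermat 27^(-1) ≡ 27^{39} ≡ 38 mod 41. Verify: 27 × 38 = 1026 ≡ 1 mod 41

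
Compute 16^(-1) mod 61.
Since 61 is prime, by Fermat 16^(-1) ≡ 16^{59} ≡ 42 mod 61. Verify: 16 × 42 = 672 ≡ 1 mod 61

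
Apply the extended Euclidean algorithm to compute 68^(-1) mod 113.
Extended GCD: 68(5) + 113(-3) = 1. So 68^(-1) ≡ 5 (mod 113). Verify: 68 × 5 = 340 ≡ 1 (mod 113)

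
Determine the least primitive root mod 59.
g = 2. For each prime q|58: 2^{29}≡58, 2^{2}≡4, none ≡ 1, so ord_59(2) = 58 and 2 is a primitive root.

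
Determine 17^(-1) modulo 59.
Since 59 is prime, by Fermat 17^(-1) ≡ 17^{57} ≡ 7 mod 59. Verify: 17 × 7 = 119 ≡ 1 mod 59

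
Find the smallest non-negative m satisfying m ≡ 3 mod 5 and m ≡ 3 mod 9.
M = 5 × 9 = 45. M₁ = 9, y₁ ≡ 4 mod 5. M₂ = 5, y₂ ≡ 2 mod 9. m = 3×9×4 + 3×5×2 ≡ 3 mod 45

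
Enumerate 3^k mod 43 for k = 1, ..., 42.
3^1, 3^2, ..., 3^{42} mod 43: [3, 9, 27, 38, 28, 41, 37, 25, 32, 10, 30, 4, 12, 36, 22, 23, 26, 35, 19, 14, 42, 40, 34, 16, 5, 15, 2, 6, 18, 11, 33, 13, 39, 31, 7, 21, 20, 17, 8, 24, 29, 1]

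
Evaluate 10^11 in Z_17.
By repeated squaring mod 17: 10^{1}≡10, 10^{2}≡15, 10^{4}≡4, 10^{8}≡16. Then 10^{11} = 10^{8+2+1} ≡ 16 × 15 × 10 ≡ 3 mod 17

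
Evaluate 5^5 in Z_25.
By repeated squaring (mod 25): 5^{1}≡5, 5^{2}≡0, 5^{4}≡0. Then 5^{5} = 5^{4+1} ≡ 0 × 5 ≡ 0 (mod 25)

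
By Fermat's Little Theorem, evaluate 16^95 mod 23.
By Fermat: 16^{22} ≡ 1 mod 23. 95 = 4×22 + 7. So 16^{95} ≡ 16^{7} ≡ 18 mod 23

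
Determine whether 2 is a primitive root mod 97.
2^{48} ≡ 1 (mod 97) and 48 < 96, so ord_97(2) = 48 ≠ 96 and 2 is not a primitive root.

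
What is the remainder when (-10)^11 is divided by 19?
By repeated squaring mod 19: (-10)^{1}≡9, (-10)^{2}≡5, (-10)^{4}≡6, (-10)^{8}≡17. Then (-10)^{11} = (-10)^{8+2+1} ≡ 17 × 5 × 9 ≡ 5 mod 19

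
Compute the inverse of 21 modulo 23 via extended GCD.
Extended GCD: 21(11) + 23(-10) = 1. So 21^(-1) ≡ 11 mod 23. Verify: 21 × 11 = 231 ≡ 1 mod 23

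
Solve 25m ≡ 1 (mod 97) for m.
Since 97 is prime, by Fermat 25^(-1) ≡ 25^{95} ≡ 66 (mod 97). Verify: 25 × 66 = 1650 ≡ 1 (mod 97)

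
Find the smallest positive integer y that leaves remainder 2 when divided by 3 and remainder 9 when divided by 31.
M = 3 × 31 = 93. M₁ = 31, y₁ ≡ 1 mod 3. M₂ = 3, y₂ ≡ 21 mod 31. y = 2×31×1 + 9×3×21 ≡ 71 mod 93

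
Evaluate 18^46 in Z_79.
By repeated squaring (mod 79): 18^{1}≡18, 18^{2}≡8, 18^{4}≡64, 18^{8}≡67, 18^{16}≡65, 18^{32}≡38. Then 18^{46} = 18^{32+8+4+2} ≡ 38 × 67 × 64 × 8 ≡ 52 (mod 79)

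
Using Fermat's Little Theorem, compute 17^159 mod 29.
By Fermat: 17^{28} ≡ 1 (mod 29). 159 = 5×28 + 19. So 17^{159} ≡ 17^{19} ≡ 12 (mod 29)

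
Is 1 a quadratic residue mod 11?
By Euler's criterion: 1^{5} ≡ 1 mod 11. Since this equals 1, 1 is a QR.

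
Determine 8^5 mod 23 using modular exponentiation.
By repeated squaring (mod 23): 8^{1}≡8, 8^{2}≡18, 8^{4}≡2. Then 8^{5} = 8^{4+1} ≡ 2 × 8 ≡ 16 (mod 23)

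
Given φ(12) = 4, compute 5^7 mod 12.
By Euler: 5^{4} ≡ 1 mod 12 since gcd(5, 12) = 1. 7 = 1×4 + 3. So 5^{7} ≡ 5^{3} ≡ 5 mod 12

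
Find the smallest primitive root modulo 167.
g = 5. Powers: [5, 25, 125, 124, 119, 94, 136, 12, 60, 133, ...] generates all 166 non-zero residues.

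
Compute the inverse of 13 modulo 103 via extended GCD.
Extended GCD: 13(8) + 103(-1) = 1. So 13^(-1) ≡ 8 (mod 103). Verify: 13 × 8 = 104 ≡ 1 (mod 103)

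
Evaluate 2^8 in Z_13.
By repeated squaring (mod 13): 2^{1}≡2, 2^{2}≡4, 2^{4}≡3, 2^{8}≡9. So 2^{8} ≡ 9 (mod 13)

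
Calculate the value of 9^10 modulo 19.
By repeated squaring (mod 19): 9^{1}≡9, 9^{2}≡5, 9^{4}≡6, 9^{8}≡17. Then 9^{10} = 9^{8+2} ≡ 17 × 5 ≡ 9 (mod 19)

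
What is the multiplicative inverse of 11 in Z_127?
Since 127 is prime, by Fermat 11^(-1) ≡ 11^{125} ≡ 104 mod 127. Verify: 11 × 104 = 1144 ≡ 1 mod 127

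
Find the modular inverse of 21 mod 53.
Since 53 is prime, by Fermat 21^(-1) ≡ 21^{51} ≡ 48 mod 53. Verify: 21 × 48 = 1008 ≡ 1 mod 53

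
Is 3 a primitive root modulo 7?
ord_7(3) divides 6. For each prime q|6: 3^{3}≡6, 3^{2}≡2, none ≡ 1. So 3 has order 6 and is a primitive root mod 7.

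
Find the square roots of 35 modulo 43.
The square roots of 35 mod 43 are 11 and 32. Verify: 11² = 121 ≡ 35 (mod 43)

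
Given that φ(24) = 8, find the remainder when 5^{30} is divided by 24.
By Euler: 5^{8} ≡ 1 mod 24 since gcd(5, 24) = 1. 30 = 3×8 + 6. So 5^{30} ≡ 5^{6} ≡ 1 mod 24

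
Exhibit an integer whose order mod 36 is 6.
5 has order 6 mod 36 since 5^{6} ≡ 1 (mod 36) and no smaller power works.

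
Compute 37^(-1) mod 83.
Since 83 is prime, by Fermat 37^(-1) ≡ 37^{81} ≡ 9 mod 83. Verify: 37 × 9 = 333 ≡ 1 mod 83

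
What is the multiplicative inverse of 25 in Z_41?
Since 41 is prime, by Fermat 25^(-1) ≡ 25^{39} ≡ 23 mod 41. Verify: 25 × 23 = 575 ≡ 1 mod 41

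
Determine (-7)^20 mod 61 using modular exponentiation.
By repeated squaring (mod 61): (-7)^{1}≡54, (-7)^{2}≡49, (-7)^{4}≡22, (-7)^{8}≡57, (-7)^{16}≡16. Then (-7)^{20} = (-7)^{16+4} ≡ 16 × 22 ≡ 47 (mod 61)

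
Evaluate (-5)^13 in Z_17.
By repeated squaring (mod 17): (-5)^{1}≡12, (-5)^{2}≡8, (-5)^{4}≡13, (-5)^{8}≡16. Then (-5)^{13} = (-5)^{8+4+1} ≡ 16 × 13 × 12 ≡ 14 (mod 17)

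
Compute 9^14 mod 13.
Using Fermat: 9^{12} ≡ 1 mod 13. 14 ≡ 2 mod 12. So 9^{14} ≡ 9^{2} ≡ 3 mod 13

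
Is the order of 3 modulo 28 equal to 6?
Powers of 3 mod 28: 3^1≡3, 3^2≡9, 3^3≡27, 3^4≡25, 3^5≡19, 3^6≡1. First k with 3^k≡1 is k=6. Yes, ord_28(3) = 6.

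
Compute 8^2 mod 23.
8^{2} = 64 ≡ 18 (mod 23)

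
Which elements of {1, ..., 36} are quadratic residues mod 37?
QRs mod 37: {1, 3, 4, 7, 9, 10, 11, 12, 16, 21, 25, 26, 27, 28, 30, 33, 34, 36}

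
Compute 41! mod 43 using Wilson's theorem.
(42)! = (41)! × (42) ≡ -1 mod 43. So (41)! ≡ -1 × (42)^(-1) ≡ (-1)×(-1) = 1 mod 43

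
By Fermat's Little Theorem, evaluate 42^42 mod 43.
By Fermat's Little Theorem, 42^{42} ≡ 1 mod 43 since 43 is prime and gcd(42, 43) = 1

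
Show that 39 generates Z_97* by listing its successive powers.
39^1, 39^2, ..., 39^{96} mod 97: [39, 66, 52, 88, 37, 85, 17, 81, 55, 11, 41, 47, 87, 95, 19, 62, 90, 18, 23, 24, 63, 32, 84, 75, 15, 3, 20, 4, 59, 70, 14, 61, 51, 49, 68, 33, 26, 44, 67, 91, 57, 89, 76, 54, 69, 72, 92, 96, 58, 31, 45, 9, 60, 12, 80, 16, 42, 86, 56, 50, 10, 2, 78, 35, 7, 79, 74, 73, 34, 65, 13, 22, 82, 94, 77, 93, 38, 27, 83, 36, 46, 48, 29, 64, 71, 53, 30, 6, 40, 8, 21, 43, 28, 25, 5, 1]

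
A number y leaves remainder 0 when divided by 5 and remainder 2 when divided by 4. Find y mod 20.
M = 5 × 4 = 20. M₁ = 4, y₁ ≡ 4 mod 5. M₂ = 5, y₂ ≡ 1 mod 4. y = 0×4×4 + 2×5×1 ≡ 10 mod 20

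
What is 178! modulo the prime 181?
(180)! = (178)! × (179) × (180) ≡ -1 mod 181. So (178)! ≡ -1 × [(180)(179)]^(-1) ≡ 90 mod 181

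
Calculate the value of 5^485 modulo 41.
Using Fermat: 5^{40} ≡ 1 (mod 41). 485 ≡ 5 (mod 40). So 5^{485} ≡ 5^{5} ≡ 9 (mod 41)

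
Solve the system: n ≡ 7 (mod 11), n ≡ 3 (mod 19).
M = 11 × 19 = 209. M₁ = 19, y₁ ≡ 7 (mod 11). M₂ = 11, y₂ ≡ 7 (mod 19). n = 7×19×7 + 3×11×7 ≡ 117 (mod 209)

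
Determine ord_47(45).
Powers of 45 mod 47: 45^1≡45, 45^2≡4, 45^3≡39, 45^4≡16, 45^5≡15, 45^6≡17, 45^7≡13, 45^8≡21, 45^9≡5, 45^10≡37, 45^11≡20, 45^12≡7, 45^13≡33, 45^14≡28, 45^15≡38, 45^16≡18, 45^17≡11, 45^18≡25, 45^19≡44, 45^20≡6, 45^21≡35, 45^22≡24, 45^23≡46, 45^24≡2, 45^25≡43, 45^26≡8, 45^27≡31, 45^28≡32, 45^29≡30, 45^30≡34, 45^31≡26, 45^32≡42, 45^33≡10, 45^34≡27, 45^35≡40, 45^36≡14, 45^37≡19, 45^38≡9, 45^39≡29, 45^40≡36, 45^41≡22, 45^42≡3, 45^43≡41, 45^44≡12, 45^45≡23, 45^46≡1. Order = 46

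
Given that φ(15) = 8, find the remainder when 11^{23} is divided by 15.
By Euler: 11^{8} ≡ 1 mod 15 since gcd(11, 15) = 1. 23 = 2×8 + 7. So 11^{23} ≡ 11^{7} ≡ 11 mod 15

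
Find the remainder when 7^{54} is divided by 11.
By Fermat: 7^{10} ≡ 1 (mod 11). 54 = 5×10 + 4. So 7^{54} ≡ 7^{4} ≡ 3 (mod 11)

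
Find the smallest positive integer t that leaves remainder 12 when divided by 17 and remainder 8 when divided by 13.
M = 17 × 13 = 221. M₁ = 13, y₁ ≡ 4 mod 17. M₂ = 17, y₂ ≡ 10 mod 13. t = 12×13×4 + 8×17×10 ≡ 216 mod 221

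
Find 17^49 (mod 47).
Using Fermat: 17^{46} ≡ 1 (mod 47). 49 ≡ 3 (mod 46). So 17^{49} ≡ 17^{3} ≡ 25 (mod 47)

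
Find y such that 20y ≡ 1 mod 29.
Since 29 is prime, by Fermat 20^(-1) ≡ 20^{27} ≡ 16 mod 29. Verify: 20 × 16 = 320 ≡ 1 mod 29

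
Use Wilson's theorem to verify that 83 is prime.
(82)! mod 83 = 82. Since this equals -1 (mod 83), Wilson confirms 83 is prime.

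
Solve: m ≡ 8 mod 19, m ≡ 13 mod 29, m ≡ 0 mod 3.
M = 19 × 29 × 3 = 1653. M₁ = 87, y₁ ≡ 7 mod 19. M₂ = 57, y₂ ≡ 28 mod 29. M₃ = 551, y₃ ≡ 2 mod 3. m = 8×87×7 + 13×57×28 + 0×551×2 ≡ 825 mod 1653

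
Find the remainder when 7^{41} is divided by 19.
By Fermat: 7^{18} ≡ 1 (mod 19). 41 = 2×18 + 5. So 7^{41} ≡ 7^{5} ≡ 11 (mod 19)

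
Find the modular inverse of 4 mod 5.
Since 5 is prime, by Fermat 4^(-1) ≡ 4^{3} ≡ 4 mod 5. Verify: 4 × 4 = 16 ≡ 1 mod 5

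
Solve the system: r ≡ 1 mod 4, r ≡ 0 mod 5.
M = 4 × 5 = 20. M₁ = 5, y₁ ≡ 1 mod 4. M₂ = 4, y₂ ≡ 4 mod 5. r = 1×5×1 + 0×4×4 ≡ 5 mod 20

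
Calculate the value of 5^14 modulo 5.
By repeated squaring mod 5: 5^{1}≡0, 5^{2}≡0, 5^{4}≡0, 5^{8}≡0. Then 5^{14} = 5^{8+4+2} ≡ 0 × 0 × 0 ≡ 0 mod 5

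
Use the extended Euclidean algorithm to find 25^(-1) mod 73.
Extended GCD: 25(-35) + 73(12) = 1. So 25^(-1) ≡ -35 ≡ 38 mod 73. Verify: 25 × 38 = 950 ≡ 1 mod 73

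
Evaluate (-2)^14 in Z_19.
By repeated squaring (mod 19): (-2)^{1}≡17, (-2)^{2}≡4, (-2)^{4}≡16, (-2)^{8}≡9. Then (-2)^{14} = (-2)^{8+4+2} ≡ 9 × 16 × 4 ≡ 6 (mod 19)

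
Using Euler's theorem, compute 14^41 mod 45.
By Euler: 14^{24} ≡ 1 mod 45 since gcd(14, 45) = 1. 41 = 1×24 + 17. So 14^{41} ≡ 14^{17} ≡ 29 mod 45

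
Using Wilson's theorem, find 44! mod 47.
(46)! = (44)! × (45) × (46) ≡ -1 (mod 47). So (44)! ≡ -1 × [(46)(45)]^(-1) ≡ 23 (mod 47)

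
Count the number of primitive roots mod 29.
Number of primitive roots mod 29 = φ(p-1) = φ(28) = 12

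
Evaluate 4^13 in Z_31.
By repeated squaring mod 31: 4^{1}≡4, 4^{2}≡16, 4^{4}≡8, 4^{8}≡2. Then 4^{13} = 4^{8+4+1} ≡ 2 × 8 × 4 ≡ 2 mod 31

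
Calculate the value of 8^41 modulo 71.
By repeated squaring mod 71: 8^{1}≡8, 8^{2}≡64, 8^{4}≡49, 8^{8}≡58, 8^{16}≡27, 8^{32}≡19. Then 8^{41} = 8^{32+8+1} ≡ 19 × 58 × 8 ≡ 12 mod 71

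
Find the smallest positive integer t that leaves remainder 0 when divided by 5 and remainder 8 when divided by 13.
M = 5 × 13 = 65. M₁ = 13, y₁ ≡ 2 (mod 5). M₂ = 5, y₂ ≡ 8 (mod 13). t = 0×13×2 + 8×5×8 ≡ 60 (mod 65)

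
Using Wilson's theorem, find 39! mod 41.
(40)! = (39)! × (40) ≡ -1 (mod 41). So (39)! ≡ -1 × (40)^(-1) ≡ (-1)×(-1) = 1 (mod 41)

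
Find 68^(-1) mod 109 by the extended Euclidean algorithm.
Extended GCD: 68(-8) + 109(5) = 1. So 68^(-1) ≡ -8 ≡ 101 mod 109. Verify: 68 × 101 = 6868 ≡ 1 mod 109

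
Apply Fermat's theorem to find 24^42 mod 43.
By Fermat's Little Theorem, 24^{42} ≡ 1 mod 43 since 43 is prime and gcd(24, 43) = 1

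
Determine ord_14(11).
Powers of 11 mod 14: 11^1≡11, 11^2≡9, 11^3≡1. Order = 3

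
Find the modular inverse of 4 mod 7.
Since 7 is prime, by Fermat 4^(-1) ≡ 4^{5} ≡ 2 mod 7. Verify: 4 × 2 = 8 ≡ 1 mod 7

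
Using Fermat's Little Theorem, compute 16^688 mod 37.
By Fermat: 16^{36} ≡ 1 mod 37. 688 ≡ 4 mod 36. So 16^{688} ≡ 16^{4} ≡ 9 mod 37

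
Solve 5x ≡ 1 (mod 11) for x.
Since 11 is prime, by Fermat 5^(-1) ≡ 5^{9} ≡ 9 (mod 11). Verify: 5 × 9 = 45 ≡ 1 (mod 11)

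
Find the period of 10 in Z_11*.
Powers of 10 mod 11: 10^1≡10, 10^2≡1. Order = 2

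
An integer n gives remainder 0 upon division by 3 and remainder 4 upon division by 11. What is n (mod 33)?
M = 3 × 11 = 33. M₁ = 11, y₁ ≡ 2 (mod 3). M₂ = 3, y₂ ≡ 4 (mod 11). n = 0×11×2 + 4×3×4 ≡ 15 (mod 33)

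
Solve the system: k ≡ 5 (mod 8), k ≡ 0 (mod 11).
M = 8 × 11 = 88. M₁ = 11, y₁ ≡ 3 (mod 8). M₂ = 8, y₂ ≡ 7 (mod 11). k = 5×11×3 + 0×8×7 ≡ 77 (mod 88)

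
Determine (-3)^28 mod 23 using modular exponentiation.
Using Fermat: (-3)^{22} ≡ 1 (mod 23). 28 ≡ 6 (mod 22). So (-3)^{28} ≡ (-3)^{6} ≡ 16 (mod 23)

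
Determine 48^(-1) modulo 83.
Since 83 is prime, by Fermat 48^(-1) ≡ 48^{81} ≡ 64 mod 83. Verify: 48 × 64 = 3072 ≡ 1 mod 83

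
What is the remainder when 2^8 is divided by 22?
By repeated squaring (mod 22): 2^{1}≡2, 2^{2}≡4, 2^{4}≡16, 2^{8}≡14. So 2^{8} ≡ 14 (mod 22)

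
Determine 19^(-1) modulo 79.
Since 79 is prime, by Fermat 19^(-1) ≡ 19^{77} ≡ 25 mod 79. Verify: 19 × 25 = 475 ≡ 1 mod 79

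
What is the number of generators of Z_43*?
A prime p has φ(p-1) primitive roots; here φ(42) = 12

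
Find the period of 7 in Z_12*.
Powers of 7 mod 12: 7^1≡7, 7^2≡1. So the order of 7 is 2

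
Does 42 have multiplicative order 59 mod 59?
Powers of 42 mod 59: 42^1≡42, 42^2≡53, 42^3≡43, 42^4≡36, 42^5≡37, 42^6≡20, 42^7≡14, 42^8≡57, 42^9≡34, 42^10≡12, 42^11≡32, 42^12≡46, 42^13≡44, 42^14≡19, 42^15≡31, 42^16≡4, 42^17≡50, 42^18≡35, 42^19≡54, 42^20≡26, 42^21≡30, 42^22≡21, 42^23≡56, 42^24≡51, 42^25≡18, 42^26≡48, 42^27≡10, 42^28≡7, 42^29≡58, 42^30≡17, 42^31≡6, 42^32≡16, 42^33≡23, 42^34≡22, 42^35≡39, 42^36≡45, 42^37≡2, 42^38≡25, 42^39≡47, 42^40≡27, 42^41≡13, 42^42≡15, 42^43≡40, 42^44≡28, 42^45≡55, 42^46≡9, 42^47≡24, 42^48≡5, 42^49≡33, 42^50≡29, 42^51≡38, 42^52≡3, 42^53≡8, 42^54≡41, 42^55≡11, 42^56≡49, 42^57≡52, 42^58≡1. Already 42^58≡1, so the order is 58 < 59. No, the actual order is 58.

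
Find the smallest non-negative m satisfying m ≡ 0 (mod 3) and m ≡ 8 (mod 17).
M = 3 × 17 = 51. M₁ = 17, y₁ ≡ 2 (mod 3). M₂ = 3, y₂ ≡ 6 (mod 17). m = 0×17×2 + 8×3×6 ≡ 42 (mod 51)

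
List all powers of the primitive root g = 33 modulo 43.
33^1, 33^2, ..., 33^{42} mod 43: [33, 14, 32, 24, 18, 35, 37, 17, 2, 23, 28, 21, 5, 36, 27, 31, 34, 4, 3, 13, 42, 10, 29, 11, 19, 25, 8, 6, 26, 41, 20, 15, 22, 38, 7, 16, 12, 9, 39, 40, 30, 1]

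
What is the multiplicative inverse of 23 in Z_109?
Since 109 is prime, by Fermat 23^(-1) ≡ 23^{107} ≡ 19 mod 109. Verify: 23 × 19 = 437 ≡ 1 mod 109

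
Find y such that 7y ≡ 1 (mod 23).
Since 23 is prime, by Fermat 7^(-1) ≡ 7^{21} ≡ 10 (mod 23). Verify: 7 × 10 = 70 ≡ 1 (mod 23)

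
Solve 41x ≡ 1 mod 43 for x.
Since 43 is prime, by Fermat 41^(-1) ≡ 41^{41} ≡ 21 mod 43. Verify: 41 × 21 = 861 ≡ 1 mod 43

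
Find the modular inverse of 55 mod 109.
Since 109 is prime, by Fermat 55^(-1) ≡ 55^{107} ≡ 2 mod 109. Verify: 55 × 2 = 110 ≡ 1 mod 109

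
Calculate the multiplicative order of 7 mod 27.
Powers of 7 mod 27: 7^1≡7, 7^2≡22, 7^3≡19, 7^4≡25, 7^5≡13, 7^6≡10, 7^7≡16, 7^8≡4, 7^9≡1. Order = 9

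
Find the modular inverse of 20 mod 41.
Since 41 is prime, by Fermat 20^(-1) ≡ 20^{39} ≡ 39 mod 41. Verify: 20 × 39 = 780 ≡ 1 mod 41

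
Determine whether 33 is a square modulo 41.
By Euler's criterion: 33^{20} ≡ 1 mod 41. Since this equals 1, 33 is a QR.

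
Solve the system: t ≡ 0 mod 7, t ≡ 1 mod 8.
M = 7 × 8 = 56. M₁ = 8, y₁ ≡ 1 mod 7. M₂ = 7, y₂ ≡ 7 mod 8. t = 0×8×1 + 1×7×7 ≡ 49 mod 56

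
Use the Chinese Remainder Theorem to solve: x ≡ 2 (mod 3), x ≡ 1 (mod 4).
M = 3 × 4 = 12. M₁ = 4, y₁ ≡ 1 (mod 3). M₂ = 3, y₂ ≡ 3 (mod 4). x = 2×4×1 + 1×3×3 ≡ 5 (mod 12)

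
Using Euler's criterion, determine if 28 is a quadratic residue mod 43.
By Euler's criterion: 28^{21} ≡ 42 (mod 43). Since this equals -1 (≡ 42), 28 is not a QR.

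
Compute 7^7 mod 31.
By repeated squaring mod 31: 7^{1}≡7, 7^{2}≡18, 7^{4}≡14. Then 7^{7} = 7^{4+2+1} ≡ 14 × 18 × 7 ≡ 28 mod 31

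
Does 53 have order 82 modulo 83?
ord_83(53) divides 82. For each prime q|82: 53^{41}≡82, 53^{2}≡70, none ≡ 1. So 53 has order 82 and is a primitive root mod 83.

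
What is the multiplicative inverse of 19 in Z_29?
Since 29 is prime, by Fermat 19^(-1) ≡ 19^{27} ≡ 26 (mod 29). Verify: 19 × 26 = 494 ≡ 1 (mod 29)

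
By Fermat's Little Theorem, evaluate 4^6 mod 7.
By Fermat's Little Theorem, 4^{6} ≡ 1 (mod 7) since 7 is prime and gcd(4, 7) = 1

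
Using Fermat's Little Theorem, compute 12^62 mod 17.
By Fermat: 12^{16} ≡ 1 (mod 17). 62 = 3×16 + 14. So 12^{62} ≡ 12^{14} ≡ 15 (mod 17)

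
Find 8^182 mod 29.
Using Fermat: 8^{28} ≡ 1 mod 29. 182 ≡ 14 mod 28. So 8^{182} ≡ 8^{14} ≡ 28 mod 29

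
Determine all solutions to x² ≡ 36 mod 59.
The square roots of 36 mod 59 are 53 and 6. Verify: 53² = 2809 ≡ 36 mod 59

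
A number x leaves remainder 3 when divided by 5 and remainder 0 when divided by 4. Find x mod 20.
M = 5 × 4 = 20. M₁ = 4, y₁ ≡ 4 mod 5. M₂ = 5, y₂ ≡ 1 mod 4. x = 3×4×4 + 0×5×1 ≡ 8 mod 20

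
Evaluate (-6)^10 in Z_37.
By repeated squaring (mod 37): (-6)^{1}≡31, (-6)^{2}≡36, (-6)^{4}≡1, (-6)^{8}≡1. Then (-6)^{10} = (-6)^{8+2} ≡ 1 × 36 ≡ 36 (mod 37)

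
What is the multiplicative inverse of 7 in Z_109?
Since 109 is prime, by Fermat 7^(-1) ≡ 7^{107} ≡ 78 (mod 109). Verify: 7 × 78 = 546 ≡ 1 (mod 109)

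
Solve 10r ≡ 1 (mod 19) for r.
Since 19 is prime, by Fermat 10^(-1) ≡ 10^{17} ≡ 2 (mod 19). Verify: 10 × 2 = 20 ≡ 1 (mod 19)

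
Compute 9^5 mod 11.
By repeated squaring (mod 11): 9^{1}≡9, 9^{2}≡4, 9^{4}≡5. Then 9^{5} = 9^{4+1} ≡ 5 × 9 ≡ 1 (mod 11)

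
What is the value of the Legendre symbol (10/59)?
(10/59) = 10^{29} mod 59 = -1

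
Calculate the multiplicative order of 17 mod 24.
Powers of 17 mod 24: 17^1≡17, 17^2≡1. Order = 2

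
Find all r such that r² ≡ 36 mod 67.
The square roots of 36 mod 67 are 6 and 61. Verify: 6² = 36 ≡ 36 mod 67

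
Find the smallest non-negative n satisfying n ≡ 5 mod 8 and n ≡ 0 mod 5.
M = 8 × 5 = 40. M₁ = 5, y₁ ≡ 5 mod 8. M₂ = 8, y₂ ≡ 2 mod 5. n = 5×5×5 + 0×8×2 ≡ 5 mod 40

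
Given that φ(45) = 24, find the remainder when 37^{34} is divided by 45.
By Euler: 37^{24} ≡ 1 (mod 45) since gcd(37, 45) = 1. 34 = 1×24 + 10. So 37^{34} ≡ 37^{10} ≡ 19 (mod 45)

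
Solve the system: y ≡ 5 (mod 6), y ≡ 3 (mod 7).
M = 6 × 7 = 42. M₁ = 7, y₁ ≡ 1 (mod 6). M₂ = 6, y₂ ≡ 6 (mod 7). y = 5×7×1 + 3×6×6 ≡ 17 (mod 42)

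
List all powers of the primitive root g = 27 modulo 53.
27^1, 27^2, ..., 27^{52} mod 53: [27, 40, 20, 10, 5, 29, 41, 47, 50, 25, 39, 46, 23, 38, 19, 36, 18, 9, 31, 42, 21, 37, 45, 49, 51, 52, 26, 13, 33, 43, 48, 24, 12, 6, 3, 28, 14, 7, 30, 15, 34, 17, 35, 44, 22, 11, 32, 16, 8, 4, 2, 1]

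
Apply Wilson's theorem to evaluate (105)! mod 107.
(106)! = (105)! × (106) ≡ -1 mod 107. So (105)! ≡ -1 × (106)^(-1) ≡ (-1)×(-1) = 1 mod 107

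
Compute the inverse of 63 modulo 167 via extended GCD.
Extended GCD: 63(-53) + 167(20) = 1. So 63^(-1) ≡ -53 ≡ 114 (mod 167). Verify: 63 × 114 = 7182 ≡ 1 (mod 167)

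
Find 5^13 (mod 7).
Using Fermat: 5^{6} ≡ 1 (mod 7). 13 ≡ 1 (mod 6). So 5^{13} ≡ 5^{1} ≡ 5 (mod 7)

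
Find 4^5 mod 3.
Using Fermat: 4^{2} ≡ 1 mod 3. 5 ≡ 1 mod 2. So 4^{5} ≡ 4^{1} ≡ 1 mod 3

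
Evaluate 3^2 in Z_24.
3^{2} = 9 ≡ 9 mod 24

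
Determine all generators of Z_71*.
There are φ(70) = 24 primitive roots mod 71: {7, 11, 13, 21, 22, 28, 31, 33, 35, 42, 44, 47, 52, 53, 55, 56, 59, 61, 62, 63, 65, 67, 68, 69}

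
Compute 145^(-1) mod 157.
Since 157 is prime, by Fermat 145^(-1) ≡ 145^{155} ≡ 13 mod 157. Verify: 145 × 13 = 1885 ≡ 1 mod 157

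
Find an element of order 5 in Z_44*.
5 has order 5 mod 44 since 5^{5} ≡ 1 mod 44 and no smaller power works.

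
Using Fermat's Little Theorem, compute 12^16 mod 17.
By Fermat's Little Theorem, 12^{16} ≡ 1 (mod 17) since 17 is prime and gcd(12, 17) = 1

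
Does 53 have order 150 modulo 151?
53^{50} ≡ 1 (mod 151) and 50 < 150, so ord_151(53) = 50 ≠ 150 and 53 is not a primitive root.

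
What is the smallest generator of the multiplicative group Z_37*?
g = 2. For each prime q|36: 2^{18}≡36, 2^{12}≡26, none ≡ 1, so ord_37(2) = 36 and 2 is a primitive root.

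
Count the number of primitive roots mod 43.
A prime p has φ(p-1) primitive roots; here φ(42) = 12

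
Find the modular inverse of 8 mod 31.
Since 31 is prime, by Fermat 8^(-1) ≡ 8^{29} ≡ 4 (mod 31). Verify: 8 × 4 = 32 ≡ 1 (mod 31)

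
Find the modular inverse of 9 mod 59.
Since 59 is prime, by Fermat 9^(-1) ≡ 9^{57} ≡ 46 mod 59. Verify: 9 × 46 = 414 ≡ 1 mod 59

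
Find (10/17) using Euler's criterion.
(10/17) = 10^{8} mod 17 = -1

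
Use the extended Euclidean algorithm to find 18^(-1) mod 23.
Extended GCD: 18(9) + 23(-7) = 1. So 18^(-1) ≡ 9 mod 23. Verify: 18 × 9 = 162 ≡ 1 mod 23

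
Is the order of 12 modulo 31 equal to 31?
Powers of 12 mod 31: 12^1≡12, 12^2≡20, 12^3≡23, 12^4≡28, 12^5≡26, 12^6≡2, 12^7≡24, 12^8≡9, 12^9≡15, 12^10≡25, 12^11≡21, 12^12≡4, 12^13≡17, 12^14≡18, 12^15≡30, 12^16≡19, 12^17≡11, 12^18≡8, 12^19≡3, 12^20≡5, 12^21≡29, 12^22≡7, 12^23≡22, 12^24≡16, 12^25≡6, 12^26≡10, 12^27≡27, 12^28≡14, 12^29≡13, 12^30≡1. Already 12^30≡1, so the order is 30 < 31. No, the actual order is 30.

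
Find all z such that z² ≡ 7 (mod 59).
The square roots of 7 mod 59 are 19 and 40. Verify: 19² = 361 ≡ 7 (mod 59)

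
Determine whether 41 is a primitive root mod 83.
41^{41} ≡ 1 mod 83 and 41 < 82, so ord_83(41) = 41 ≠ 82 and 41 is not a primitive root.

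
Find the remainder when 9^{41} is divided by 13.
By Fermat: 9^{12} ≡ 1 (mod 13). 41 = 3×12 + 5. So 9^{41} ≡ 9^{5} ≡ 3 (mod 13)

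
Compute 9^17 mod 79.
By repeated squaring mod 79: 9^{1}≡9, 9^{2}≡2, 9^{4}≡4, 9^{8}≡16, 9^{16}≡19. Then 9^{17} = 9^{16+1} ≡ 19 × 9 ≡ 13 mod 79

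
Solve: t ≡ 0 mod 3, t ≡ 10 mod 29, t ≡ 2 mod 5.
M = 3 × 29 × 5 = 435. M₁ = 145, y₁ ≡ 1 mod 3. M₂ = 15, y₂ ≡ 2 mod 29. M₃ = 87, y₃ ≡ 3 mod 5. t = 0×145×1 + 10×15×2 + 2×87×3 ≡ 387 mod 435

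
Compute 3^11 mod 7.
Using Fermat: 3^{6} ≡ 1 (mod 7). 11 ≡ 5 (mod 6). So 3^{11} ≡ 3^{5} ≡ 5 (mod 7)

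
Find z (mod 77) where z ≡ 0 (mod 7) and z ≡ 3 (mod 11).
M = 7 × 11 = 77. M₁ = 11, y₁ ≡ 2 (mod 7). M₂ = 7, y₂ ≡ 8 (mod 11). z = 0×11×2 + 3×7×8 ≡ 14 (mod 77)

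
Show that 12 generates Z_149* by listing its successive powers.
12^1, 12^2, ..., 12^{148} mod 149: [12, 144, 89, 25, 2, 24, 139, 29, 50, 4, 48, 129, 58, 100, 8, 96, 109, 116, 51, 16, 43, 69, 83, 102, 32, 86, 138, 17, 55, 64, 23, 127, 34, 110, 128, 46, 105, 68, 71, 107, 92, 61, 136, 142, 65, 35, 122, 123, 135, 130, 70, 95, 97, 121, 111, 140, 41, 45, 93, 73, 131, 82, 90, 37, 146, 113, 15, 31, 74, 143, 77, 30, 62, 148, 137, 5, 60, 124, 147, 125, 10, 120, 99, 145, 101, 20, 91, 49, 141, 53, 40, 33, 98, 133, 106, 80, 66, 47, 117, 63, 11, 132, 94, 85, 126, 22, 115, 39, 21, 103, 44, 81, 78, 42, 57, 88, 13, 7, 84, 114, 27, 26, 14, 19, 79, 54, 52, 28, 38, 9, 108, 104, 56, 76, 18, 67, 59, 112, 3, 36, 134, 118, 75, 6, 72, 119, 87, 1]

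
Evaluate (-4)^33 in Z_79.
By repeated squaring mod 79: (-4)^{1}≡75, (-4)^{2}≡16, (-4)^{4}≡19, (-4)^{8}≡45, (-4)^{16}≡50, (-4)^{32}≡51. Then (-4)^{33} = (-4)^{32+1} ≡ 51 × 75 ≡ 33 mod 79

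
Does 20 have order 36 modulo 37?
ord_37(20) divides 36. For each prime q|36: 20^{18}≡36, 20^{12}≡26, none ≡ 1. So 20 has order 36 and is a primitive root mod 37.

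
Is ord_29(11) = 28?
Powers of 11 mod 29: 11^1≡11, 11^2≡5, 11^3≡26, 11^4≡25, 11^5≡14, 11^6≡9, 11^7≡12, 11^8≡16, 11^9≡2, 11^10≡22, 11^11≡10, 11^12≡23, 11^13≡21, 11^14≡28, 11^15≡18, 11^16≡24, 11^17≡3, 11^18≡4, 11^19≡15, 11^20≡20, 11^21≡17, 11^22≡13, 11^23≡27, 11^24≡7, 11^25≡19, 11^26≡6, 11^27≡8, 11^28≡1. First k with 11^k≡1 is k=28. Yes, ord_29(11) = 28.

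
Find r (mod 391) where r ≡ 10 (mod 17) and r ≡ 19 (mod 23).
M = 17 × 23 = 391. M₁ = 23, y₁ ≡ 3 (mod 17). M₂ = 17, y₂ ≡ 19 (mod 23). r = 10×23×3 + 19×17×19 ≡ 180 (mod 391)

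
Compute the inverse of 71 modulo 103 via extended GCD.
Extended GCD: 71(-29) + 103(20) = 1. So 71^(-1) ≡ -29 ≡ 74 (mod 103). Verify: 71 × 74 = 5254 ≡ 1 (mod 103)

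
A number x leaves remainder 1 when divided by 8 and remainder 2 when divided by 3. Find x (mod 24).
M = 8 × 3 = 24. M₁ = 3, y₁ ≡ 3 (mod 8). M₂ = 8, y₂ ≡ 2 (mod 3). x = 1×3×3 + 2×8×2 ≡ 17 (mod 24)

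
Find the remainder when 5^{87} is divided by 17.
By Fermat: 5^{16} ≡ 1 (mod 17). 87 = 5×16 + 7. So 5^{87} ≡ 5^{7} ≡ 10 (mod 17)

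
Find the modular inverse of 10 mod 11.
Since 11 is prime, by Fermat 10^(-1) ≡ 10^{9} ≡ 10 mod 11. Verify: 10 × 10 = 100 ≡ 1 mod 11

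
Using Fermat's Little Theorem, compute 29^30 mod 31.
By Fermat's Little Theorem, 29^{30} ≡ 1 (mod 31) since 31 is prime and gcd(29, 31) = 1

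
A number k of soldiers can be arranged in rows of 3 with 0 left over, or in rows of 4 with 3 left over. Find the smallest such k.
M = 3 × 4 = 12. M₁ = 4, y₁ ≡ 1 (mod 3). M₂ = 3, y₂ ≡ 3 (mod 4). k = 0×4×1 + 3×3×3 ≡ 3 (mod 12)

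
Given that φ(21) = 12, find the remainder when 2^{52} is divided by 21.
By Euler: 2^{12} ≡ 1 mod 21 since gcd(2, 21) = 1. 52 = 4×12 + 4. So 2^{52} ≡ 2^{4} ≡ 16 mod 21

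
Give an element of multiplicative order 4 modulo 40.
3 has order 4 mod 40 since 3^{4} ≡ 1 mod 40 and no smaller power works.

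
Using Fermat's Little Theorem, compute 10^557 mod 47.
By Fermat: 10^{46} ≡ 1 (mod 47). 557 ≡ 5 (mod 46). So 10^{557} ≡ 10^{5} ≡ 31 (mod 47)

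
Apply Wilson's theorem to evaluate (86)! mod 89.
(88)! = (86)! × (87) × (88) ≡ -1 mod 89. So (86)! ≡ -1 × [(88)(87)]^(-1) ≡ 44 mod 89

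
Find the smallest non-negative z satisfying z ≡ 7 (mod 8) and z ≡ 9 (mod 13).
M = 8 × 13 = 104. M₁ = 13, y₁ ≡ 5 (mod 8). M₂ = 8, y₂ ≡ 5 (mod 13). z = 7×13×5 + 9×8×5 ≡ 87 (mod 104)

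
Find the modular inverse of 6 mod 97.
Since 97 is prime, by Fermat 6^(-1) ≡ 6^{95} ≡ 81 mod 97. Verify: 6 × 81 = 486 ≡ 1 mod 97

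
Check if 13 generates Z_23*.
13^{11} ≡ 1 mod 23 and 11 < 22, so ord_23(13) = 11 ≠ 22 and 13 is not a primitive root.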